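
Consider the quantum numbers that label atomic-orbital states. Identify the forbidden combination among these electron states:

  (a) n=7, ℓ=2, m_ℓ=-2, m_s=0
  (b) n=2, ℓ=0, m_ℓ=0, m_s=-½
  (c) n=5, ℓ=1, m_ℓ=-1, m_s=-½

(a)

(a) has m_s = 0, but an electron's spin must be ±1/2.
The remaining sets (b), (c) satisfy all four rules.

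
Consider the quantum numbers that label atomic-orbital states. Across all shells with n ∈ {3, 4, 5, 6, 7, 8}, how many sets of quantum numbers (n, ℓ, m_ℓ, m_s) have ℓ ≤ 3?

Go shell by shell, enumerating (ℓ, m_ℓ) with ℓ ≤ 3:
n=3 → 9; n=4 → 16; n=5 → 16; n=6 → 16; n=7 → 16; n=8 → 16.
Orbitals: 9 + 16 + 16 + 16 + 16 + 16 = 89. Including both spin states (m_s = ±1/2) gives 2 × 89 = 178 states.

178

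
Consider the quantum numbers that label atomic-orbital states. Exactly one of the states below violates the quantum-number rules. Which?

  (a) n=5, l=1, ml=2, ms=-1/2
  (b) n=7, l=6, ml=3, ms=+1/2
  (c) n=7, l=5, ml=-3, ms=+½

(a) has |ml| = 2 > l = 1, violating −l ≤ ml ≤ l.
The remaining sets (b), (c) satisfy all four rules.

(a)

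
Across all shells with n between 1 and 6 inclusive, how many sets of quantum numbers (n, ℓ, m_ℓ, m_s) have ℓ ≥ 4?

58

For each n in the range, tally the orbitals obeying ℓ ≥ 4:
n=5 → 9; n=6 → 20.
Orbitals: 9 + 20 = 29. Including both spin states (m_s = ±1/2) gives 2 × 29 = 58 states.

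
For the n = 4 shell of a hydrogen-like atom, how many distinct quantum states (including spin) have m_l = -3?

2

The n = 4 shell has l = 0 through 3; check each.
Per l-value: l=3 → 1.
Orbitals: 1. Each orbital carries two spin states, so 1 × 2 = 2 states.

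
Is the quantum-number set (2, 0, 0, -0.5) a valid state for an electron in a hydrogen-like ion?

n = 2 is a positive integer. l = 0 satisfies 0 ≤ l ≤ n−1 = 1. ml = 0 lies in the range −l … +l (here 0). ms = -1/2 is one of ±1/2.
All four constraints are satisfied.

Yes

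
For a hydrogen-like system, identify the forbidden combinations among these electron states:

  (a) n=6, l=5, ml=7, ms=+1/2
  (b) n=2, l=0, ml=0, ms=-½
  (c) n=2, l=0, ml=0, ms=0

(a) and (c)

(a) has |ml| = 7 > l = 5, violating −l ≤ ml ≤ l.
(c) has ms = 0, but an electron's spin must be ±1/2.
The remaining set (b) satisfies all four rules.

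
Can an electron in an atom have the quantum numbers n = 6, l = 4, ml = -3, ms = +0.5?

Allowed

n = 6 is a positive integer. l = 4 satisfies 0 ≤ l ≤ n−1 = 5. ml = -3 lies in the range −l … +l (here −4 … 4). ms = +1/2 is one of ±1/2.
All four constraints are satisfied.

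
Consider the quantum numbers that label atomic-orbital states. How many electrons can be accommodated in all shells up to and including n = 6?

182

Total orbitals = 1² + 2² + 3² + 4² + 5² + 6² = 91. Doubling for spin gives 182 electrons.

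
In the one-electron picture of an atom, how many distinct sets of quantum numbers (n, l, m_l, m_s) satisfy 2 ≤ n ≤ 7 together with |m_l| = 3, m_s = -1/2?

20

Work shell by shell — for each n, count the (l, m_l) pairs that satisfy |m_l| = 3:
n=4 → 2; n=5 → 4; n=6 → 6; n=7 → 8.
Orbitals: 2 + 4 + 6 + 8 = 20. With m_s fixed to -1/2 there is one state per orbital, so 20 states.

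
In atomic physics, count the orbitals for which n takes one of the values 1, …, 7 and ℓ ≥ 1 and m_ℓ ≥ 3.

Work shell by shell — for each n, count the (ℓ, m_ℓ) pairs that satisfy ℓ ≥ 1 and m_ℓ ≥ 3:
n=4 → 1; n=5 → 3; n=6 → 6; n=7 → 10.
Total orbitals: 1 + 3 + 6 + 10 = 20.

20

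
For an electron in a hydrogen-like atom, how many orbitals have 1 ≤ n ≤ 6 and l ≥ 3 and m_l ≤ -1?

Count contributing orbitals for each principal shell:
n=4 → 3; n=5 → 7; n=6 → 12.
Total orbitals: 3 + 7 + 12 = 22.

22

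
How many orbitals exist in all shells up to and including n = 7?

Total orbitals = 1² + 2² + 3² + 4² + 5² + 6² + 7² = 140.

140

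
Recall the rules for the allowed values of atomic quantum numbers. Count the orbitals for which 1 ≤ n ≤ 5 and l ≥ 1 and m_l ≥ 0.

Per-shell orbital counts meeting the constraint:
n=2 → 2; n=3 → 5; n=4 → 9; n=5 → 14.
Total orbitals: 2 + 5 + 9 + 14 = 30.

30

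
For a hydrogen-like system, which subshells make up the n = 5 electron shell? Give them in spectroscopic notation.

5s, 5p, 5d, 5f, 5g

For n = 5, l runs from 0 to 4. In spectroscopic notation l = 0,1,2,… ↔ s,p,d,f,g,h,i, so the subshells are 5s, 5p, 5d, 5f, 5g.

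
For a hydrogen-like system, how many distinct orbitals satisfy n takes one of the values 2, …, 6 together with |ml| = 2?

Per-shell orbital counts meeting the constraint:
n=3 → 2; n=4 → 4; n=5 → 6; n=6 → 8.
Total orbitals: 2 + 4 + 6 + 8 = 20.

20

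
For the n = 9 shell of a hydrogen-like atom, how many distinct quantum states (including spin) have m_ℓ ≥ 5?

20

With n = 9 the allowed ℓ are 0, 1, …, 8.
Per ℓ-value: ℓ=5 → 1; ℓ=6 → 2; ℓ=7 → 3; ℓ=8 → 4.
Orbitals: 1 + 2 + 3 + 4 = 10. Each orbital carries two spin states, so 10 × 2 = 20 states.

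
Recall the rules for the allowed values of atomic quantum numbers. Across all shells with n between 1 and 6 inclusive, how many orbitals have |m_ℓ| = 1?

30

Go shell by shell, enumerating (ℓ, m_ℓ) with |m_ℓ| = 1:
n=2 → 2; n=3 → 4; n=4 → 6; n=5 → 8; n=6 → 10.
Total orbitals: 2 + 4 + 6 + 8 + 10 = 30.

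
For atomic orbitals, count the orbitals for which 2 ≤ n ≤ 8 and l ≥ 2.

175

For each n in the range, tally the orbitals obeying l ≥ 2:
n=3 → 5; n=4 → 12; n=5 → 21; n=6 → 32; n=7 → 45; n=8 → 60.
Total orbitals: 5 + 12 + 21 + 32 + 45 + 60 = 175.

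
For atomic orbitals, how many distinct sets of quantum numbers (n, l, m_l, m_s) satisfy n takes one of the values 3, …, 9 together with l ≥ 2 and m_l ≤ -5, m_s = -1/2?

20

Work shell by shell — for each n, count the (l, m_l) pairs that satisfy l ≥ 2 and m_l ≤ -5:
n=6 → 1; n=7 → 3; n=8 → 6; n=9 → 10.
Orbitals: 1 + 3 + 6 + 10 = 20. With m_s fixed to -1/2 there is one state per orbital, so 20 states.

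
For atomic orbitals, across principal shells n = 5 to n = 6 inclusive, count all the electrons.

Shell n has n² orbitals: 5²=25 + 6²=36 = 61 orbitals.
Two spin states per orbital: 2 × 61 = 122 electrons.

122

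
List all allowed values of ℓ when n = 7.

0, 1, 2, 3, 4, 5, 6

ℓ is an integer with 0 ≤ ℓ ≤ n−1, so for n = 7: ℓ = 0, 1, 2, 3, 4, 5, 6.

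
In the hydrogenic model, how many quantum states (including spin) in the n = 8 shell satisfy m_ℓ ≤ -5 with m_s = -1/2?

Orbitals with m_ℓ ≤ -5, by ℓ: ℓ=5 → 1; ℓ=6 → 2; ℓ=7 → 3.
Orbitals: 1 + 2 + 3 = 6. With m_s fixed to a single value there is one state per orbital, giving 6 states.

6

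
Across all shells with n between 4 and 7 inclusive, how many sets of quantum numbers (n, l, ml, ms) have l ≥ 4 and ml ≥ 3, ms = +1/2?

16

Per-shell orbital counts meeting the constraint:
n=5 → 2; n=6 → 5; n=7 → 9.
Orbitals: 2 + 5 + 9 = 16. With ms fixed to +1/2 there is one state per orbital, so 16 states.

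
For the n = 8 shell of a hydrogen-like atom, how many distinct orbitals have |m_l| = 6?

The n = 8 shell has l = 0 through 7; check each.
Contributions: l=6 → 2; l=7 → 2.
Total orbitals: 2 + 2 = 4.

4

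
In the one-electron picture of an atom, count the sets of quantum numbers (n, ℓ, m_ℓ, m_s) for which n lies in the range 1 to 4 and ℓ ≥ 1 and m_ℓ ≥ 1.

Count contributing orbitals for each principal shell:
n=2 → 1; n=3 → 3; n=4 → 6.
Orbitals: 1 + 3 + 6 = 10. Including both spin states (m_s = ±1/2) gives 2 × 10 = 20 states.

20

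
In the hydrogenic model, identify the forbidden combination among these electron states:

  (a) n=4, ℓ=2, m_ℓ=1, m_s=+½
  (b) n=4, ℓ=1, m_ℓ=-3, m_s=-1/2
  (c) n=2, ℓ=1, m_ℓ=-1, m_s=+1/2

(b) has |m_ℓ| = 3 > ℓ = 1, violating −ℓ ≤ m_ℓ ≤ ℓ.
The remaining sets (a), (c) satisfy all four rules.

(b)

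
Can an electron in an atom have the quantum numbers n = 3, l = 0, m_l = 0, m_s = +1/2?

n = 3 is a positive integer. l = 0 satisfies 0 ≤ l ≤ n−1 = 2. m_l = 0 lies in the range −l … +l (here 0). m_s = +1/2 is one of ±1/2.
All four constraints are satisfied.

Yes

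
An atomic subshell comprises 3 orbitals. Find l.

l = 1

2l+1 = 3 gives l = 1.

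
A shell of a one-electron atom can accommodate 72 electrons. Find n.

n = 6

2n² = 72 ⇒ n² = 36 ⇒ n = 6.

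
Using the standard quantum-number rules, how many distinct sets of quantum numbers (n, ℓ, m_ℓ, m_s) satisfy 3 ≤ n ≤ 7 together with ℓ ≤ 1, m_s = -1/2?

20

Per-shell orbital counts meeting the constraint:
n=3 → 4; n=4 → 4; n=5 → 4; n=6 → 4; n=7 → 4.
Orbitals: 4 + 4 + 4 + 4 + 4 = 20. With m_s fixed to -1/2 there is one state per orbital, so 20 states.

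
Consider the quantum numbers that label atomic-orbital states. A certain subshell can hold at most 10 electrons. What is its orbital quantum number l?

l = 2 (d)

2(2l+1) = 10 ⇒ 2l+1 = 5 ⇒ l = 2.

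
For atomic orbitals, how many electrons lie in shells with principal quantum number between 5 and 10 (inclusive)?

Shell n has n² orbitals: 5²=25 + 6²=36 + 7²=49 + 8²=64 + 9²=81 + 10²=100 = 355 orbitals.
Two spin states per orbital: 2 × 355 = 710 electrons.

710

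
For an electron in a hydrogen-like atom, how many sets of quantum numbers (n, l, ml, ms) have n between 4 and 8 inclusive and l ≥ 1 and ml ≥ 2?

Count contributing orbitals for each principal shell:
n=4 → 3; n=5 → 6; n=6 → 10; n=7 → 15; n=8 → 21.
Orbitals: 3 + 6 + 10 + 15 + 21 = 55. Including both spin states (ms = ±1/2) gives 2 × 55 = 110 states.

110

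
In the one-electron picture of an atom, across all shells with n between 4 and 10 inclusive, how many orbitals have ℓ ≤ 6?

273

Work shell by shell — for each n, count the (ℓ, m_ℓ) pairs that satisfy ℓ ≤ 6:
n=4 → 16; n=5 → 25; n=6 → 36; n=7 → 49; n=8 → 49; n=9 → 49; n=10 → 49.
Total orbitals: 16 + 25 + 36 + 49 + 49 + 49 + 49 = 273.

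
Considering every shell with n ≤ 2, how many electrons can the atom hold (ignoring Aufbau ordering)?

Total orbitals = 1² + 2² = 5. Doubling for spin gives 10 electrons.

10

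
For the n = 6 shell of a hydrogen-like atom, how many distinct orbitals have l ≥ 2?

For n = 6, l ranges over 0 … 5.
The (l, m_l) pairs meeting l ≥ 2 give: l=2 → 5; l=3 → 7; l=4 → 9; l=5 → 11.
Total orbitals: 5 + 7 + 9 + 11 = 32.

32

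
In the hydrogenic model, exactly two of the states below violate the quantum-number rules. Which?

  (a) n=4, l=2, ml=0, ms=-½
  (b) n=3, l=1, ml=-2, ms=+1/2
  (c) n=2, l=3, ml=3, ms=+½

(b) has |ml| = 2 > l = 1, violating −l ≤ ml ≤ l.
(c) has l = 3 ≥ n = 2, violating 0 ≤ l ≤ n−1.
The remaining set (a) satisfies all four rules.

(b) and (c)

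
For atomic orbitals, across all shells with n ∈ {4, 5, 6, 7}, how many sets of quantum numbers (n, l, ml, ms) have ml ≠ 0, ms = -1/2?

Go shell by shell, enumerating (l, ml) with ml ≠ 0:
n=4 → 12; n=5 → 20; n=6 → 30; n=7 → 42.
Orbitals: 12 + 20 + 30 + 42 = 104. With ms fixed to -1/2 there is one state per orbital, so 104 states.

104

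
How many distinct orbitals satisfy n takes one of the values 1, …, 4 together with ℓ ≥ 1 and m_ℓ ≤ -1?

Go shell by shell, enumerating (ℓ, m_ℓ) with ℓ ≥ 1 and m_ℓ ≤ -1:
n=2 → 1; n=3 → 3; n=4 → 6.
Total orbitals: 1 + 3 + 6 = 10.

10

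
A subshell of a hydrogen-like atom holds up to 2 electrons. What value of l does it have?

2(2l+1) = 2 ⇒ 2l+1 = 1 ⇒ l = 0.

l = 0 (s)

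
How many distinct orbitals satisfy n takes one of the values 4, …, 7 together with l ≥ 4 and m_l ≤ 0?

For each n in the range, tally the orbitals obeying l ≥ 4 and m_l ≤ 0:
n=5 → 5; n=6 → 11; n=7 → 18.
Total orbitals: 5 + 11 + 18 = 34.

34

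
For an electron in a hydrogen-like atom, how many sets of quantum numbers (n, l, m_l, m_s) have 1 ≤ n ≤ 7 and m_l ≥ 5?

8

Count contributing orbitals for each principal shell:
n=6 → 1; n=7 → 3.
Orbitals: 1 + 3 = 4. Including both spin states (m_s = ±1/2) gives 2 × 4 = 8 states.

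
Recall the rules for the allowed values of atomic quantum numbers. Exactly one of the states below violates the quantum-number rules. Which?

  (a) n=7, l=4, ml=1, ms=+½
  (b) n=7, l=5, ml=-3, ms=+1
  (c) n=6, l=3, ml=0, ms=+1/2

(b)

(b) has ms = +1, but an electron's spin must be ±1/2.
The remaining sets (a), (c) satisfy all four rules.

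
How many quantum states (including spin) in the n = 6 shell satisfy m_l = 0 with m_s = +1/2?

6

The n = 6 shell has l = 0 through 5; check each.
The (l, m_l) pairs meeting m_l = 0 give: l=0 → 1; l=1 → 1; l=2 → 1; l=3 → 1; l=4 → 1; l=5 → 1.
Orbitals: 1 + 1 + 1 + 1 + 1 + 1 = 6. With m_s fixed to a single value there is one state per orbital, giving 6 states.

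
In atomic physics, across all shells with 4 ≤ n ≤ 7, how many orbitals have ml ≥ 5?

4

Per-shell orbital counts meeting the constraint:
n=6 → 1; n=7 → 3.
Total orbitals: 1 + 3 = 4.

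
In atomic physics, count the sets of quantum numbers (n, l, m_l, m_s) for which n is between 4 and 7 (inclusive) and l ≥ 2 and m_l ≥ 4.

20

Per-shell orbital counts meeting the constraint:
n=5 → 1; n=6 → 3; n=7 → 6.
Orbitals: 1 + 3 + 6 = 10. Including both spin states (m_s = ±1/2) gives 2 × 10 = 20 states.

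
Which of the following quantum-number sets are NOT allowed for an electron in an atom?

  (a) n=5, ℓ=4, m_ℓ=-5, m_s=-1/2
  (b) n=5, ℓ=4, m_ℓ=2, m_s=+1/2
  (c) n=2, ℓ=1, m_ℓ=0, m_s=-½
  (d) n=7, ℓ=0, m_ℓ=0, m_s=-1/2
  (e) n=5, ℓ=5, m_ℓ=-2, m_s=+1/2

(a) has |m_ℓ| = 5 > ℓ = 4, violating −ℓ ≤ m_ℓ ≤ ℓ.
(e) has ℓ = 5 ≥ n = 5, violating 0 ≤ ℓ ≤ n−1.
The remaining sets (b), (c), (d) satisfy all four rules.

(a) and (e)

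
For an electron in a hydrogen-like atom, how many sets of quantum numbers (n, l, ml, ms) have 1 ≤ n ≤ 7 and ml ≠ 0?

224

For each n in the range, tally the orbitals obeying ml ≠ 0:
n=2 → 2; n=3 → 6; n=4 → 12; n=5 → 20; n=6 → 30; n=7 → 42.
Orbitals: 2 + 6 + 12 + 20 + 30 + 42 = 112. Including both spin states (ms = ±1/2) gives 2 × 112 = 224 states.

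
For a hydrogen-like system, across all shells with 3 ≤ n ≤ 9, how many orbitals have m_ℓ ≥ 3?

Go shell by shell, enumerating (ℓ, m_ℓ) with m_ℓ ≥ 3:
n=4 → 1; n=5 → 3; n=6 → 6; n=7 → 10; n=8 → 15; n=9 → 21.
Total orbitals: 1 + 3 + 6 + 10 + 15 + 21 = 56.

56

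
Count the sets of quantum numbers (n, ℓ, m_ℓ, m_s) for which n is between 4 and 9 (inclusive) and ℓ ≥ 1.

530

Per-shell orbital counts meeting the constraint:
n=4 → 15; n=5 → 24; n=6 → 35; n=7 → 48; n=8 → 63; n=9 → 80.
Orbitals: 15 + 24 + 35 + 48 + 63 + 80 = 265. Including both spin states (m_s = ±1/2) gives 2 × 265 = 530 states.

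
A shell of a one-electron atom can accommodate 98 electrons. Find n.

2n² = 98 ⇒ n² = 49 ⇒ n = 7.

n = 7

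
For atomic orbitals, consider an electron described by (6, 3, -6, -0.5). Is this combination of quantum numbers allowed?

The magnetic quantum number must satisfy −l ≤ m_l ≤ l. With l = 3, m_l can only be -3, -2, -1, 0, 1, 2, 3, so m_l = -6 is forbidden.

Invalid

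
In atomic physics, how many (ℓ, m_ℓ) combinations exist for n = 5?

The n = 5 shell contains n² = 5² = 25 orbitals.

25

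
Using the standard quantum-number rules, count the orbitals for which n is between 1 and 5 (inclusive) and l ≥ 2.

38

Count contributing orbitals for each principal shell:
n=3 → 5; n=4 → 12; n=5 → 21.
Total orbitals: 5 + 12 + 21 = 38.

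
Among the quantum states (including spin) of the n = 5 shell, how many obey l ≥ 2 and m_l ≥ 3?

With n = 5 the allowed l are 0, 1, …, 4.
The (l, m_l) pairs meeting l ≥ 2 and m_l ≥ 3 give: l=3 → 1; l=4 → 2.
Orbitals: 1 + 2 = 3. Each orbital carries two spin states, so 3 × 2 = 6 states.

6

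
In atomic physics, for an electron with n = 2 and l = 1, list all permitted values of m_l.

m_l takes every integer from −l to +l. With l = 1 that gives the 3 values -1, 0, 1.

-1, 0, 1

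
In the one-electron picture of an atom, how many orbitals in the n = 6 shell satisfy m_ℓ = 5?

1

The n = 6 shell has ℓ = 0 through 5; check each.
Contributions: ℓ=5 → 1.
Total orbitals: 1.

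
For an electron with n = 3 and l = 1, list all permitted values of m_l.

m_l takes every integer from −l to +l. With l = 1 that gives the 3 values -1, 0, 1.

-1, 0, 1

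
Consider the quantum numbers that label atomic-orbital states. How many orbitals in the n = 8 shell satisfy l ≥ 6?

28

With n = 8 the allowed l are 0, 1, …, 7.
Orbitals with l ≥ 6, by l: l=6 → 13; l=7 → 15.
Total orbitals: 13 + 15 = 28.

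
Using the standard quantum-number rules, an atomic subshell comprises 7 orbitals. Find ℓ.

2ℓ+1 = 7 gives ℓ = 3.

ℓ = 3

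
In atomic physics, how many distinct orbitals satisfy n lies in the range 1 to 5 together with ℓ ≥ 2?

38

Work shell by shell — for each n, count the (ℓ, m_ℓ) pairs that satisfy ℓ ≥ 2:
n=3 → 5; n=4 → 12; n=5 → 21.
Total orbitals: 5 + 12 + 21 = 38.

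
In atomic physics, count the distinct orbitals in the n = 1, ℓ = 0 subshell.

1

A subshell has 2ℓ+1 orbitals; with ℓ = 0, that's 1.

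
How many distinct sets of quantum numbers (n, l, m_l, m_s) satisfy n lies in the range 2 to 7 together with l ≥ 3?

180

Go shell by shell, enumerating (l, m_l) with l ≥ 3:
n=4 → 7; n=5 → 16; n=6 → 27; n=7 → 40.
Orbitals: 7 + 16 + 27 + 40 = 90. Including both spin states (m_s = ±1/2) gives 2 × 90 = 180 states.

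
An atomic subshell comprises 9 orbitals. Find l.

2l+1 = 9 gives l = 4.

l = 4 (g)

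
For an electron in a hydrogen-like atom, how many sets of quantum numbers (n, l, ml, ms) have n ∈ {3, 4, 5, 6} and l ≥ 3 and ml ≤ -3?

Go shell by shell, enumerating (l, ml) with l ≥ 3 and ml ≤ -3:
n=4 → 1; n=5 → 3; n=6 → 6.
Orbitals: 1 + 3 + 6 = 10. Including both spin states (ms = ±1/2) gives 2 × 10 = 20 states.

20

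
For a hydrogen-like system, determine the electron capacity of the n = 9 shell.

A shell holds 2n² electrons: 2 × 9² = 2 × 81 = 162.

162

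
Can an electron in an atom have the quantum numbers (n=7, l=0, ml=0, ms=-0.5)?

n = 7 is a positive integer. l = 0 satisfies 0 ≤ l ≤ n−1 = 6. ml = 0 lies in the range −l … +l (here 0). ms = -1/2 is one of ±1/2.
All four constraints are satisfied.

Valid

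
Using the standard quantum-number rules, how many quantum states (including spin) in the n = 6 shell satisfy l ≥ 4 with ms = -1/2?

Go through l = 0, …, 5 (the values permitted for n = 6).
The (l, ml) pairs meeting l ≥ 4 give: l=4 → 9; l=5 → 11.
Orbitals: 9 + 11 = 20. With ms fixed to a single value there is one state per orbital, giving 20 states.

20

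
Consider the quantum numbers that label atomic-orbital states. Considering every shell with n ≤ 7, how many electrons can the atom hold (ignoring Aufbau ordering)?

Total orbitals = 1² + 2² + 3² + 4² + 5² + 6² + 7² = 140. Doubling for spin gives 280 electrons.

280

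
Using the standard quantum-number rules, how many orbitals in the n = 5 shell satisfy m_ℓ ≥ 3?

The n = 5 shell has ℓ = 0 through 4; check each.
Contributions: ℓ=3 → 1; ℓ=4 → 2.
Total orbitals: 1 + 2 = 3.

3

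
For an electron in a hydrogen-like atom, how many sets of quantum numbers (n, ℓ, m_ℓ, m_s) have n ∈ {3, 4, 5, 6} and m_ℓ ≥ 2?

Per-shell orbital counts meeting the constraint:
n=3 → 1; n=4 → 3; n=5 → 6; n=6 → 10.
Orbitals: 1 + 3 + 6 + 10 = 20. Including both spin states (m_s = ±1/2) gives 2 × 20 = 40 states.

40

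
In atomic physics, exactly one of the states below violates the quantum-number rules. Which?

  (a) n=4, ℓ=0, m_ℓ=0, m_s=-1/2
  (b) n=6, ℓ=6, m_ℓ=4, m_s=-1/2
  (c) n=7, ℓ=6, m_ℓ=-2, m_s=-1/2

(b) has ℓ = 6 ≥ n = 6, violating 0 ≤ ℓ ≤ n−1.
The remaining sets (a), (c) satisfy all four rules.

(b)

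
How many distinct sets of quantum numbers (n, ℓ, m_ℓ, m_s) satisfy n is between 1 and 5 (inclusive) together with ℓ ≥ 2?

76

Per-shell orbital counts meeting the constraint:
n=3 → 5; n=4 → 12; n=5 → 21.
Orbitals: 5 + 12 + 21 = 38. Including both spin states (m_s = ±1/2) gives 2 × 38 = 76 states.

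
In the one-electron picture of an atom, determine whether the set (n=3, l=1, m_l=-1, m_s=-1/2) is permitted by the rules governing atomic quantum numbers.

n = 3 is a positive integer. l = 1 satisfies 0 ≤ l ≤ n−1 = 2. m_l = -1 lies in the range −l … +l (here −1 … 1). m_s = -1/2 is one of ±1/2.
All four constraints are satisfied.

Yes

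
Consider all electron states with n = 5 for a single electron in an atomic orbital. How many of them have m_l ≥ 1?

20

The (l, m_l) pairs meeting m_l ≥ 1 give: l=1 → 1; l=2 → 2; l=3 → 3; l=4 → 4.
Orbitals: 1 + 2 + 3 + 4 = 10. Each orbital carries two spin states, so 10 × 2 = 20 states.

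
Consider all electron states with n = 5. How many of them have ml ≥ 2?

12

For n = 5, l ranges over 0 … 4.
Contributions: l=2 → 1; l=3 → 2; l=4 → 3.
Orbitals: 1 + 2 + 3 = 6. Each orbital carries two spin states, so 6 × 2 = 12 states.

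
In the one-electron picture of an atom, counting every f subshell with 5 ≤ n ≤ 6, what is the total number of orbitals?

14

An f subshell (ℓ = 3) exists for every n ≥ 4, so shells n = 5, 6 each contribute one — 2 subshells.
Since each f subshell has 2·3+1 = 7 orbitals, the total is 2 × 7 = 14.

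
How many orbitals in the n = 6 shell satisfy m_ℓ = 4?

With n = 6 the allowed ℓ are 0, 1, …, 5.
Contributions: ℓ=4 → 1; ℓ=5 → 1.
Total orbitals: 1 + 1 = 2.

2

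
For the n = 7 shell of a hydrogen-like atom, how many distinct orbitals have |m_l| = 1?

12

With n = 7 the allowed l are 0, 1, …, 6.
Contributions: l=1 → 2; l=2 → 2; l=3 → 2; l=4 → 2; l=5 → 2; l=6 → 2.
Total orbitals: 2 + 2 + 2 + 2 + 2 + 2 = 12.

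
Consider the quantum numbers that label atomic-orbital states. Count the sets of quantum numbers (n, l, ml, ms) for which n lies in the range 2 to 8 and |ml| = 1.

112

Work shell by shell — for each n, count the (l, ml) pairs that satisfy |ml| = 1:
n=2 → 2; n=3 → 4; n=4 → 6; n=5 → 8; n=6 → 10; n=7 → 12; n=8 → 14.
Orbitals: 2 + 4 + 6 + 8 + 10 + 12 + 14 = 56. Including both spin states (ms = ±1/2) gives 2 × 56 = 112 states.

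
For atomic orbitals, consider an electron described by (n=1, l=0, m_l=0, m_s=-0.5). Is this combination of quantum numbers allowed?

Yes

n = 1 is a positive integer. l = 0 satisfies 0 ≤ l ≤ n−1 = 0. m_l = 0 lies in the range −l … +l (here 0). m_s = -1/2 is one of ±1/2.
All four constraints are satisfied.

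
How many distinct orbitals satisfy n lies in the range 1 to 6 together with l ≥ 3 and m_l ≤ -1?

Work shell by shell — for each n, count the (l, m_l) pairs that satisfy l ≥ 3 and m_l ≤ -1:
n=4 → 3; n=5 → 7; n=6 → 12.
Total orbitals: 3 + 7 + 12 = 22.

22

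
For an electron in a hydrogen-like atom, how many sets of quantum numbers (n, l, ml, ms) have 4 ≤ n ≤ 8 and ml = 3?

30

Go shell by shell, enumerating (l, ml) with ml = 3:
n=4 → 1; n=5 → 2; n=6 → 3; n=7 → 4; n=8 → 5.
Orbitals: 1 + 2 + 3 + 4 + 5 = 15. Including both spin states (ms = ±1/2) gives 2 × 15 = 30 states.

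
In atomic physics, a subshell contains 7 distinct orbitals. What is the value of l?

l = 3

2l+1 = 7 gives l = 3.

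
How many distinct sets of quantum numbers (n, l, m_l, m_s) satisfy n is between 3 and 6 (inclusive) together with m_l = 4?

6

For each n in the range, tally the orbitals obeying m_l = 4:
n=5 → 1; n=6 → 2.
Orbitals: 1 + 2 = 3. Including both spin states (m_s = ±1/2) gives 2 × 3 = 6 states.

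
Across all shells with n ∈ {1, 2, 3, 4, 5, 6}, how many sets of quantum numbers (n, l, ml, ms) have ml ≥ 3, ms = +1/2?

Count contributing orbitals for each principal shell:
n=4 → 1; n=5 → 3; n=6 → 6.
Orbitals: 1 + 3 + 6 = 10. With ms fixed to +1/2 there is one state per orbital, so 10 states.

10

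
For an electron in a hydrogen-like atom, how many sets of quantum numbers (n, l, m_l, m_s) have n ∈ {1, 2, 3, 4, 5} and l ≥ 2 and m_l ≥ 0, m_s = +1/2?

22

Work shell by shell — for each n, count the (l, m_l) pairs that satisfy l ≥ 2 and m_l ≥ 0:
n=3 → 3; n=4 → 7; n=5 → 12.
Orbitals: 3 + 7 + 12 = 22. With m_s fixed to +1/2 there is one state per orbital, so 22 states.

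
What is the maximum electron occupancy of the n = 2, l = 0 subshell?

A subshell with l = 0 has 2l+1 = 1 orbital, each holding 2 electrons (spin ±1/2), so 1 × 2 = 2.

2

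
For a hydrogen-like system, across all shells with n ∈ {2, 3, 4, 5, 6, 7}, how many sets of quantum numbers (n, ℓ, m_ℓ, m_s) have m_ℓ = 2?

For each n in the range, tally the orbitals obeying m_ℓ = 2:
n=3 → 1; n=4 → 2; n=5 → 3; n=6 → 4; n=7 → 5.
Orbitals: 1 + 2 + 3 + 4 + 5 = 15. Including both spin states (m_s = ±1/2) gives 2 × 15 = 30 states.

30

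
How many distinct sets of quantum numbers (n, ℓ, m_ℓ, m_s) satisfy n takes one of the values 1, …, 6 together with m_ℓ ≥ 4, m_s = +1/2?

For each n in the range, tally the orbitals obeying m_ℓ ≥ 4:
n=5 → 1; n=6 → 3.
Orbitals: 1 + 3 = 4. With m_s fixed to +1/2 there is one state per orbital, so 4 states.

4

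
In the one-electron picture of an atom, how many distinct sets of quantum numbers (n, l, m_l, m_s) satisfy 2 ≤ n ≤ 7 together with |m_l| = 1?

84

For each n in the range, tally the orbitals obeying |m_l| = 1:
n=2 → 2; n=3 → 4; n=4 → 6; n=5 → 8; n=6 → 10; n=7 → 12.
Orbitals: 2 + 4 + 6 + 8 + 10 + 12 = 42. Including both spin states (m_s = ±1/2) gives 2 × 42 = 84 states.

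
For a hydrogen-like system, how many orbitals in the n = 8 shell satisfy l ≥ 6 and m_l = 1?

With n = 8 the allowed l are 0, 1, …, 7.
Per l-value: l=6 → 1; l=7 → 1.
Total orbitals: 1 + 1 = 2.

2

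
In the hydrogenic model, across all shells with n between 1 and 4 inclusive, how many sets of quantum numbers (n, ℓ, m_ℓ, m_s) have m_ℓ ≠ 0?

Go shell by shell, enumerating (ℓ, m_ℓ) with m_ℓ ≠ 0:
n=2 → 2; n=3 → 6; n=4 → 12.
Orbitals: 2 + 6 + 12 = 20. Including both spin states (m_s = ±1/2) gives 2 × 20 = 40 states.

40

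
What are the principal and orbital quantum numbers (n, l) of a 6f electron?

The leading integer gives n = 6; the letter 'f' means l = 3.

n = 6, l = 3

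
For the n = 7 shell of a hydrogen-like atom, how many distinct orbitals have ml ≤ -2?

The n = 7 shell has l = 0 through 6; check each.
The (l, ml) pairs meeting ml ≤ -2 give: l=2 → 1; l=3 → 2; l=4 → 3; l=5 → 4; l=6 → 5.
Total orbitals: 1 + 2 + 3 + 4 + 5 = 15.

15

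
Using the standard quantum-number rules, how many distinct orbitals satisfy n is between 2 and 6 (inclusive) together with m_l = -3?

6

For each n in the range, tally the orbitals obeying m_l = -3:
n=4 → 1; n=5 → 2; n=6 → 3.
Total orbitals: 1 + 2 + 3 = 6.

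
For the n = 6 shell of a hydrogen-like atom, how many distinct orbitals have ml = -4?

With n = 6 the allowed l are 0, 1, …, 5.
Contributions: l=4 → 1; l=5 → 1.
Total orbitals: 1 + 1 = 2.

2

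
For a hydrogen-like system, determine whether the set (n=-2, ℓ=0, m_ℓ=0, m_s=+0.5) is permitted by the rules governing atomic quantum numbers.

Not allowed

The principal quantum number must be a positive integer (n ≥ 1), but here n = -2.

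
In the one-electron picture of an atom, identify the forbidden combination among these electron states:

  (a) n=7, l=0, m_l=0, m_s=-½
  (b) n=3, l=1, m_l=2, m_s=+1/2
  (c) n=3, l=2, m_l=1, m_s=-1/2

(b) has |m_l| = 2 > l = 1, violating −l ≤ m_l ≤ l.
The remaining sets (a), (c) satisfy all four rules.

(b)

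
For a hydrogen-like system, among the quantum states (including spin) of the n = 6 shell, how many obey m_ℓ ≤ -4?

With n = 6 the allowed ℓ are 0, 1, …, 5.
The (ℓ, m_ℓ) pairs meeting m_ℓ ≤ -4 give: ℓ=4 → 1; ℓ=5 → 2.
Orbitals: 1 + 2 = 3. Each orbital carries two spin states, so 3 × 2 = 6 states.

6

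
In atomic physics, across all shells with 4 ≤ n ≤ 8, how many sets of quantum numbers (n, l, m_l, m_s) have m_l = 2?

40

Work shell by shell — for each n, count the (l, m_l) pairs that satisfy m_l = 2:
n=4 → 2; n=5 → 3; n=6 → 4; n=7 → 5; n=8 → 6.
Orbitals: 2 + 3 + 4 + 5 + 6 = 20. Including both spin states (m_s = ±1/2) gives 2 × 20 = 40 states.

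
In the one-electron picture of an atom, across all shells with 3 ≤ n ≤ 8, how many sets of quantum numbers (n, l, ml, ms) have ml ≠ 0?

332

Treat each shell separately and count matching orbitals:
n=3 → 6; n=4 → 12; n=5 → 20; n=6 → 30; n=7 → 42; n=8 → 56.
Orbitals: 6 + 12 + 20 + 30 + 42 + 56 = 166. Including both spin states (ms = ±1/2) gives 2 × 166 = 332 states.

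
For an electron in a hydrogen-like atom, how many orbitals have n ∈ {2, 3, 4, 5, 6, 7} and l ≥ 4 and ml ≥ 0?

Treat each shell separately and count matching orbitals:
n=5 → 5; n=6 → 11; n=7 → 18.
Total orbitals: 5 + 11 + 18 = 34.

34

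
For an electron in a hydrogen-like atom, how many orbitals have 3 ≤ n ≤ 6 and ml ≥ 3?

10

Per-shell orbital counts meeting the constraint:
n=4 → 1; n=5 → 3; n=6 → 6.
Total orbitals: 1 + 3 + 6 = 10.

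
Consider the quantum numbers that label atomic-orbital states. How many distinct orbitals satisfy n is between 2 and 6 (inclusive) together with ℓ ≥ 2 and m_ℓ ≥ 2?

Treat each shell separately and count matching orbitals:
n=3 → 1; n=4 → 3; n=5 → 6; n=6 → 10.
Total orbitals: 1 + 3 + 6 + 10 = 20.

20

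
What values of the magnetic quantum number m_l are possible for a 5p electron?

The 5p subshell has l = 1, and m_l takes every integer from −l to +l. With l = 1 that gives the 3 values -1, 0, 1.

-1, 0, 1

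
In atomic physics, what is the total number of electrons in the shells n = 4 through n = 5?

82

Shell n has n² orbitals: 4²=16 + 5²=25 = 41 orbitals.
Two spin states per orbital: 2 × 41 = 82 electrons.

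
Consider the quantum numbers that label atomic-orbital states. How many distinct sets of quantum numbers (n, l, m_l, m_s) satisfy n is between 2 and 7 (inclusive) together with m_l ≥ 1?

112

Go shell by shell, enumerating (l, m_l) with m_l ≥ 1:
n=2 → 1; n=3 → 3; n=4 → 6; n=5 → 10; n=6 → 15; n=7 → 21.
Orbitals: 1 + 3 + 6 + 10 + 15 + 21 = 56. Including both spin states (m_s = ±1/2) gives 2 × 56 = 112 states.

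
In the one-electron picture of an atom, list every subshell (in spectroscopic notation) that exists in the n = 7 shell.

For n = 7, l runs from 0 to 6. In spectroscopic notation l = 0,1,2,… ↔ s,p,d,f,g,h,i, so the subshells are 7s, 7p, 7d, 7f, 7g, 7h, 7i.

7s, 7p, 7d, 7f, 7g, 7h, 7i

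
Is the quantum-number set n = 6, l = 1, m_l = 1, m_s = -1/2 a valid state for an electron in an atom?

n = 6 is a positive integer. l = 1 satisfies 0 ≤ l ≤ n−1 = 5. m_l = 1 lies in the range −l … +l (here −1 … 1). m_s = -1/2 is one of ±1/2.
All four constraints are satisfied.

Allowed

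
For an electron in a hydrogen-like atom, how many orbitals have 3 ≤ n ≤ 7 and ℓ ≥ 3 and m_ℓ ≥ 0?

50

Go shell by shell, enumerating (ℓ, m_ℓ) with ℓ ≥ 3 and m_ℓ ≥ 0:
n=4 → 4; n=5 → 9; n=6 → 15; n=7 → 22.
Total orbitals: 4 + 9 + 15 + 22 = 50.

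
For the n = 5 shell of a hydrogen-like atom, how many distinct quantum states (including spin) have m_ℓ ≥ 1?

20

Go through ℓ = 0, …, 4 (the values permitted for n = 5).
Per ℓ-value: ℓ=1 → 1; ℓ=2 → 2; ℓ=3 → 3; ℓ=4 → 4.
Orbitals: 1 + 2 + 3 + 4 = 10. Each orbital carries two spin states, so 10 × 2 = 20 states.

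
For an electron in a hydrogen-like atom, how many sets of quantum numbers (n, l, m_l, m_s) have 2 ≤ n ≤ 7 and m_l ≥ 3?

40

Count contributing orbitals for each principal shell:
n=4 → 1; n=5 → 3; n=6 → 6; n=7 → 10.
Orbitals: 1 + 3 + 6 + 10 = 20. Including both spin states (m_s = ±1/2) gives 2 × 20 = 40 states.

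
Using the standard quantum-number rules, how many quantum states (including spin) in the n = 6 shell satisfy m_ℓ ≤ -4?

With n = 6 the allowed ℓ are 0, 1, …, 5.
The (ℓ, m_ℓ) pairs meeting m_ℓ ≤ -4 give: ℓ=4 → 1; ℓ=5 → 2.
Orbitals: 1 + 2 = 3. Each orbital carries two spin states, so 3 × 2 = 6 states.

6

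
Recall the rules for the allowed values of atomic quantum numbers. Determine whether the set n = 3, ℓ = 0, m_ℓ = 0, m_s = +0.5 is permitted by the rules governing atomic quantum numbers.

n = 3 is a positive integer. ℓ = 0 satisfies 0 ≤ ℓ ≤ n−1 = 2. m_ℓ = 0 lies in the range −ℓ … +ℓ (here 0). m_s = +1/2 is one of ±1/2.
All four constraints are satisfied.

Valid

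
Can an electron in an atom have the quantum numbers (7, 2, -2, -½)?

n = 7 is a positive integer. l = 2 satisfies 0 ≤ l ≤ n−1 = 6. ml = -2 lies in the range −l … +l (here −2 … 2). ms = -1/2 is one of ±1/2.
All four constraints are satisfied.

Valid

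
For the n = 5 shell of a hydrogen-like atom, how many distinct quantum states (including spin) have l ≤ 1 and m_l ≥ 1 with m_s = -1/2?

1

For n = 5, l ranges over 0 … 4.
Contributions: l=1 → 1.
Orbitals: 1. With m_s fixed to a single value there is one state per orbital, giving 1 state.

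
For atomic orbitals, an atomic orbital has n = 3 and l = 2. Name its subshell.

3d

l = 2 corresponds to the letter 'd', so the subshell is 3d.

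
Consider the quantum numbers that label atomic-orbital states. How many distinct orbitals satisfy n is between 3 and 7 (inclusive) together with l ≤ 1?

20

Work shell by shell — for each n, count the (l, m_l) pairs that satisfy l ≤ 1:
n=3 → 4; n=4 → 4; n=5 → 4; n=6 → 4; n=7 → 4.
Total orbitals: 4 + 4 + 4 + 4 + 4 = 20.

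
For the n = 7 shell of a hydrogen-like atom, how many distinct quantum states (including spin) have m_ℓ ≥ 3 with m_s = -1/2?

10

The (ℓ, m_ℓ) pairs meeting m_ℓ ≥ 3 give: ℓ=3 → 1; ℓ=4 → 2; ℓ=5 → 3; ℓ=6 → 4.
Orbitals: 1 + 2 + 3 + 4 = 10. With m_s fixed to a single value there is one state per orbital, giving 10 states.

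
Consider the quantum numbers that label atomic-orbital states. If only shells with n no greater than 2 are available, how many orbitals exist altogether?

Total orbitals = 1² + 2² = 5.

5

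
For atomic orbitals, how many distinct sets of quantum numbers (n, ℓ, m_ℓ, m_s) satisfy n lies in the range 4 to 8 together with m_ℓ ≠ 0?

Go shell by shell, enumerating (ℓ, m_ℓ) with m_ℓ ≠ 0:
n=4 → 12; n=5 → 20; n=6 → 30; n=7 → 42; n=8 → 56.
Orbitals: 12 + 20 + 30 + 42 + 56 = 160. Including both spin states (m_s = ±1/2) gives 2 × 160 = 320 states.

320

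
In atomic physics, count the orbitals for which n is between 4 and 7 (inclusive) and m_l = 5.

Per-shell orbital counts meeting the constraint:
n=6 → 1; n=7 → 2.
Total orbitals: 1 + 2 = 3.

3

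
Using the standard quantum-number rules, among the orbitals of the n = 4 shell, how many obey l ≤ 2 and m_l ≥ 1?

Contributions: l=1 → 1; l=2 → 2.
Total orbitals: 1 + 2 = 3.

3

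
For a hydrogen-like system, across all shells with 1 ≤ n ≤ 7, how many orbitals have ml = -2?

For each n in the range, tally the orbitals obeying ml = -2:
n=3 → 1; n=4 → 2; n=5 → 3; n=6 → 4; n=7 → 5.
Total orbitals: 1 + 2 + 3 + 4 + 5 = 15.

15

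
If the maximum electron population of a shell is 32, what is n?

2n² = 32 ⇒ n² = 16 ⇒ n = 4.

n = 4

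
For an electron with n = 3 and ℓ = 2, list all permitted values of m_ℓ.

-2, -1, 0, 1, 2

m_ℓ takes every integer from −ℓ to +ℓ. With ℓ = 2 that gives the 5 values -2, -1, 0, 1, 2.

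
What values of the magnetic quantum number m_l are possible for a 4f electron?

The 4f subshell has l = 3, and m_l takes every integer from −l to +l. With l = 3 that gives the 7 values -3, -2, -1, 0, 1, 2, 3.

-3, -2, -1, 0, 1, 2, 3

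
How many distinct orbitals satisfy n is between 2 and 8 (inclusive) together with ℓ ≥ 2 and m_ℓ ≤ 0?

98

Count contributing orbitals for each principal shell:
n=3 → 3; n=4 → 7; n=5 → 12; n=6 → 18; n=7 → 25; n=8 → 33.
Total orbitals: 3 + 7 + 12 + 18 + 25 + 33 = 98.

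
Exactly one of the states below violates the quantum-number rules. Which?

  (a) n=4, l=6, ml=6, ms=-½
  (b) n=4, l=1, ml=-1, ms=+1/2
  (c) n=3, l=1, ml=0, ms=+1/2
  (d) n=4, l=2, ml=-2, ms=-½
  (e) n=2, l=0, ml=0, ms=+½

(a) has l = 6 ≥ n = 4, violating 0 ≤ l ≤ n−1.
The remaining sets (b), (c), (d), (e) satisfy all four rules.

(a)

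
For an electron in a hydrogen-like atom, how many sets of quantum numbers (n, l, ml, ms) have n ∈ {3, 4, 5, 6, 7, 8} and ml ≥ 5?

For each n in the range, tally the orbitals obeying ml ≥ 5:
n=6 → 1; n=7 → 3; n=8 → 6.
Orbitals: 1 + 3 + 6 = 10. Including both spin states (ms = ±1/2) gives 2 × 10 = 20 states.

20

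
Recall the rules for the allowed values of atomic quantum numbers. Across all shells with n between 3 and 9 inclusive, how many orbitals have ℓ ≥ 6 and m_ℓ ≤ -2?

Treat each shell separately and count matching orbitals:
n=7 → 5; n=8 → 11; n=9 → 18.
Total orbitals: 5 + 11 + 18 = 34.

34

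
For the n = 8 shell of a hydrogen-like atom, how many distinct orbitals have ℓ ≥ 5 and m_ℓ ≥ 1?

The n = 8 shell has ℓ = 0 through 7; check each.
Orbitals with ℓ ≥ 5 and m_ℓ ≥ 1, by ℓ: ℓ=5 → 5; ℓ=6 → 6; ℓ=7 → 7.
Total orbitals: 5 + 6 + 7 = 18.

18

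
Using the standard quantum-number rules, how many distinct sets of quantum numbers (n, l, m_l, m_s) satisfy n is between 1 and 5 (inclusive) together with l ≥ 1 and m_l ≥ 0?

60

For each n in the range, tally the orbitals obeying l ≥ 1 and m_l ≥ 0:
n=2 → 2; n=3 → 5; n=4 → 9; n=5 → 14.
Orbitals: 2 + 5 + 9 + 14 = 30. Including both spin states (m_s = ±1/2) gives 2 × 30 = 60 states.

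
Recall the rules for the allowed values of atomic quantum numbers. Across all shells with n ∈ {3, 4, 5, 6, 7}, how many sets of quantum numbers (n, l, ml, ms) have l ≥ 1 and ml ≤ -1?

Treat each shell separately and count matching orbitals:
n=3 → 3; n=4 → 6; n=5 → 10; n=6 → 15; n=7 → 21.
Orbitals: 3 + 6 + 10 + 15 + 21 = 55. Including both spin states (ms = ±1/2) gives 2 × 55 = 110 states.

110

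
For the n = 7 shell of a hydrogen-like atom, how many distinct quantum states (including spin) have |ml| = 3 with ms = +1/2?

8

The n = 7 shell has l = 0 through 6; check each.
Per l-value: l=3 → 2; l=4 → 2; l=5 → 2; l=6 → 2.
Orbitals: 2 + 2 + 2 + 2 = 8. With ms fixed to a single value there is one state per orbital, giving 8 states.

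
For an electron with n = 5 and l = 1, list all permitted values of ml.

ml takes every integer from −l to +l. With l = 1 that gives the 3 values -1, 0, 1.

-1, 0, 1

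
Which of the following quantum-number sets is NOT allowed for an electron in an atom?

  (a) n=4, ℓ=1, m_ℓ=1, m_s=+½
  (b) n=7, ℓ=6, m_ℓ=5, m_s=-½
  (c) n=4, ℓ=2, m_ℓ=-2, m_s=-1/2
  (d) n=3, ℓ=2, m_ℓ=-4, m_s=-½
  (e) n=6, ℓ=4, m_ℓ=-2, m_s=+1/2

(d) has |m_ℓ| = 4 > ℓ = 2, violating −ℓ ≤ m_ℓ ≤ ℓ.
The remaining sets (a), (b), (c), (e) satisfy all four rules.

(d)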